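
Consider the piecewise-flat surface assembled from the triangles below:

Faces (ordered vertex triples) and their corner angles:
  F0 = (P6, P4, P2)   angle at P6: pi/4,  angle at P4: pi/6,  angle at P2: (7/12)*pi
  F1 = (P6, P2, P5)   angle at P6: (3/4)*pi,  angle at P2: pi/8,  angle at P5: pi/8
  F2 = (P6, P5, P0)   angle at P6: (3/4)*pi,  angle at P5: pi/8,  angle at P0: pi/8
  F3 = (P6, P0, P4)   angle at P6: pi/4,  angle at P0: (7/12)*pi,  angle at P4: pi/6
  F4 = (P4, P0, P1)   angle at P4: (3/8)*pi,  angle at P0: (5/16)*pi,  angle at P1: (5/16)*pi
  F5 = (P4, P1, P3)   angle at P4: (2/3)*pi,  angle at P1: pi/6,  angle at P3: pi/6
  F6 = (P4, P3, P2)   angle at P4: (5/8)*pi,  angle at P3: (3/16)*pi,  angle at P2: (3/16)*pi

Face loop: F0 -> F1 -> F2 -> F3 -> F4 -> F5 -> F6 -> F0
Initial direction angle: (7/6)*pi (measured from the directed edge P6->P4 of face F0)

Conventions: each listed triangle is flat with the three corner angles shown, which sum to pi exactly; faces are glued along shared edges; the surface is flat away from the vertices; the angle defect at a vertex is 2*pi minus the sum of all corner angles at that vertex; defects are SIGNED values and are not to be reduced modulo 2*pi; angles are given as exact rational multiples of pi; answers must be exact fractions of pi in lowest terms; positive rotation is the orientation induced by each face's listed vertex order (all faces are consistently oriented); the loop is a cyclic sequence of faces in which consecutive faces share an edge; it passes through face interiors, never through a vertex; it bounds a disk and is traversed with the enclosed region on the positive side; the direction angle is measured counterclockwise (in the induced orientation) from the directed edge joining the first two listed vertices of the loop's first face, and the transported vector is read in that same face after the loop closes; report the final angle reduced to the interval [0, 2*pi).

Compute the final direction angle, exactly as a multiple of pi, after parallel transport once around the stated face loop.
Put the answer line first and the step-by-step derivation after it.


Answer: final direction angle = (7/6)*pi

enclosed vertex P4: corner angles sum to 2*pi, defect = 2*pi - 2*pi = 0
enclosed vertex P6: corner angles sum to 2*pi, defect = 2*pi - 2*pi = 0
holonomy = initial angle + sum of enclosed defects (mod 2*pi), positive in the induced orientation
final angle = (7/6)*pi + 0 = (7/6)*pi (mod 2*pi)


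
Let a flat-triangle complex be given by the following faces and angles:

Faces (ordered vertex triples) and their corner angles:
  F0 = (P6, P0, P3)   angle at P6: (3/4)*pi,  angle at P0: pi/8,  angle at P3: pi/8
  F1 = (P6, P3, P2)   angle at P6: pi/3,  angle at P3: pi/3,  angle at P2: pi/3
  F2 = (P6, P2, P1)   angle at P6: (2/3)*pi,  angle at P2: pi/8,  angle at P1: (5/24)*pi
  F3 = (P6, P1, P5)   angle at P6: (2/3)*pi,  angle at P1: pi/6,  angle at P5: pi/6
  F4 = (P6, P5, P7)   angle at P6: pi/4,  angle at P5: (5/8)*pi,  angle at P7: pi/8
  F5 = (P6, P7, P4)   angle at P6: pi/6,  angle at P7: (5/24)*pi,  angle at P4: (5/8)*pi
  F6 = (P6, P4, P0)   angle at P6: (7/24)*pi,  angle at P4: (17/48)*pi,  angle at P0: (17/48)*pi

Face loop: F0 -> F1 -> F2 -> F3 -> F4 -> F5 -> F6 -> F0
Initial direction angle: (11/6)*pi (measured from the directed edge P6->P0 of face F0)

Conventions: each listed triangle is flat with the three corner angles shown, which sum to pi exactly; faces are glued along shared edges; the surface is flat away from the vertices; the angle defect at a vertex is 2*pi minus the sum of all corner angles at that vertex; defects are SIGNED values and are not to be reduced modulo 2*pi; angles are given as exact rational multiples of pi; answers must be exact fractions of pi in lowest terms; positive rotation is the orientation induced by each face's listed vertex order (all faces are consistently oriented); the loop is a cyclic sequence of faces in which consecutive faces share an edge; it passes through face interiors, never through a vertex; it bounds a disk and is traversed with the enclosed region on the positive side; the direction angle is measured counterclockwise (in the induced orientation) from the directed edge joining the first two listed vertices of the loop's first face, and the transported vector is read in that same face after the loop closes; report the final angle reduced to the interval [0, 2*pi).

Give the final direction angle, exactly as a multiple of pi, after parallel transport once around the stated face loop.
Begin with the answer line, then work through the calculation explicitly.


Answer: final direction angle = (17/24)*pi

enclosed vertex P6: corner angles sum to (25/8)*pi, defect = 2*pi - (25/8)*pi = (-9/8)*pi
by Gauss-Bonnet the loop rotates the vector by the enclosed defect sum (positive orientation, mod 2*pi)
final angle = (11/6)*pi - (9/8)*pi = (17/24)*pi (mod 2*pi)


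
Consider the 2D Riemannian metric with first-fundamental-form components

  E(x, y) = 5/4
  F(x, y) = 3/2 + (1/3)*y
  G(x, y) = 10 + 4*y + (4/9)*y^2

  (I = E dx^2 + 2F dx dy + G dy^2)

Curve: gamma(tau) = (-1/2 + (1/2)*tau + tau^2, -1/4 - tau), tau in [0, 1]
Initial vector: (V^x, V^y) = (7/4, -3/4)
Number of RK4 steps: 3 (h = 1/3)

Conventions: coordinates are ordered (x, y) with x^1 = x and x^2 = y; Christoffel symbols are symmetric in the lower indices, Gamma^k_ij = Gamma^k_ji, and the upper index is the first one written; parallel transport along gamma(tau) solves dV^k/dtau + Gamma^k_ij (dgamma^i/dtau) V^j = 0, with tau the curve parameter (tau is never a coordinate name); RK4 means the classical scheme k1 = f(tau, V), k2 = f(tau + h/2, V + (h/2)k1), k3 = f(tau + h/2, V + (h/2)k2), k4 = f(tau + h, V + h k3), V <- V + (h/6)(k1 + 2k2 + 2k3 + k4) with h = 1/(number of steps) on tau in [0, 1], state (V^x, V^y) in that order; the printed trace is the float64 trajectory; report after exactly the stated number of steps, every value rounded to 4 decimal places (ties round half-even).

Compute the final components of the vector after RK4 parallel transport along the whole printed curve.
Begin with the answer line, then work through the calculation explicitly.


Answer: V^x = 1.7120, V^y = -0.9370

gamma'(tau) = (1/2 + 2*tau, -1); f(tau, V)^k = -Gamma^k_ij(gamma(tau)) gamma'^i(tau) V^j; h = 1/3; intermediate values shown to 6 dp
curve data and Christoffel symbols at the stage parameters:
  tau = 0.000000: gamma = (-0.500000, -0.250000), gamma' = (0.500000, -1.000000); Gamma_xxx = 0.000000, Gamma_xxy = 0.000000, Gamma_xyy = 0.035928, Gamma_yxx = 0.000000, Gamma_yxy = 0.000000, Gamma_yyy = 0.203593
  tau = 0.166667: gamma = (-0.388889, -0.416667), gamma' = (0.833333, -1.000000); Gamma_xxx = 0.000000, Gamma_xxy = 0.000000, Gamma_xyy = 0.038489, Gamma_yxx = 0.000000, Gamma_yxy = 0.000000, Gamma_yyy = 0.209551
  tau = 0.333333: gamma = (-0.222222, -0.583333), gamma' = (1.166667, -1.000000); Gamma_xxx = 0.000000, Gamma_xxy = 0.000000, Gamma_xyy = 0.041316, Gamma_yxx = 0.000000, Gamma_yxy = 0.000000, Gamma_yyy = 0.215761
  tau = 0.500000: gamma = (0.000000, -0.750000), gamma' = (1.500000, -1.000000); Gamma_xxx = 0.000000, Gamma_xxy = 0.000000, Gamma_xyy = 0.044444, Gamma_yxx = 0.000000, Gamma_yxy = 0.000000, Gamma_yyy = 0.222222
  tau = 0.666667: gamma = (0.277778, -0.916667), gamma' = (1.833333, -1.000000); Gamma_xxx = 0.000000, Gamma_xxy = 0.000000, Gamma_xyy = 0.047915, Gamma_yxx = 0.000000, Gamma_yxy = 0.000000, Gamma_yyy = 0.228926
  tau = 0.833333: gamma = (0.611111, -1.083333), gamma' = (2.166667, -1.000000); Gamma_xxx = 0.000000, Gamma_xxy = 0.000000, Gamma_xyy = 0.051774, Gamma_yxx = 0.000000, Gamma_yxy = 0.000000, Gamma_yyy = 0.235858
  tau = 1.000000: gamma = (1.000000, -1.250000), gamma' = (2.500000, -1.000000); Gamma_xxx = 0.000000, Gamma_xxy = 0.000000, Gamma_xyy = 0.056075, Gamma_yxx = 0.000000, Gamma_yxy = 0.000000, Gamma_yyy = 0.242991
step 0: V^x = 1.7500, V^y = -0.7500
step 1: k1 = (-0.026946, -0.152695), k2 = (-0.029846, -0.162496), k3 = (-0.029909, -0.162838), k4 = (-0.033230, -0.173532); V <- V + (h/6)(k1 + 2k2 + 2k3 + k4): V^x = 1.7400, V^y = -0.8043
step 2: k1 = (-0.033229, -0.173531), k2 = (-0.037031, -0.185154), k3 = (-0.037117, -0.185585), k4 = (-0.041501, -0.198281); V <- V + (h/6)(k1 + 2k2 + 2k3 + k4): V^x = 1.7276, V^y = -0.8661
step 3: k1 = (-0.041500, -0.198278), k2 = (-0.046553, -0.212076), k3 = (-0.046672, -0.212618), k4 = (-0.052542, -0.227681); V <- V + (h/6)(k1 + 2k2 + 2k3 + k4): V^x = 1.7120, V^y = -0.9370


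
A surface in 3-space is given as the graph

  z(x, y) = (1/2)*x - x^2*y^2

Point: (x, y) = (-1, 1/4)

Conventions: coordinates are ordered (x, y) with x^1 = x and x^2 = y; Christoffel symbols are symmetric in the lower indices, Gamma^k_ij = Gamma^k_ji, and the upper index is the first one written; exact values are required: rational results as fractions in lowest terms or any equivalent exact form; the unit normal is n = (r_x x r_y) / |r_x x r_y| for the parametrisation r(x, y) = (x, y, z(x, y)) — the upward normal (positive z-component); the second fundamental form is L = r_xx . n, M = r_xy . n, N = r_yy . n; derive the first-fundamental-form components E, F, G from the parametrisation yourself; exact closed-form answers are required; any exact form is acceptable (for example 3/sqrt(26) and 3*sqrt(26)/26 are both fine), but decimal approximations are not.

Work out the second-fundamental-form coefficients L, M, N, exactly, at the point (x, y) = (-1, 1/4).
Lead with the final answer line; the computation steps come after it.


Answer: L = -sqrt(105)/105, M = 8*sqrt(105)/105, N = -16*sqrt(105)/105

z_x = 5/8, z_y = -1/2, z_xx = -1/8, z_xy = 1, z_yy = -2
E = 89/64, F = -5/16, G = 5/4; answer radicand W^2 = 105/64
unnormalised second-form numerators: l = -1/8, m = 1, n = -2; L = l/sqrt(105/64), and similarly M = m/sqrt(W^2), N = n/sqrt(W^2)


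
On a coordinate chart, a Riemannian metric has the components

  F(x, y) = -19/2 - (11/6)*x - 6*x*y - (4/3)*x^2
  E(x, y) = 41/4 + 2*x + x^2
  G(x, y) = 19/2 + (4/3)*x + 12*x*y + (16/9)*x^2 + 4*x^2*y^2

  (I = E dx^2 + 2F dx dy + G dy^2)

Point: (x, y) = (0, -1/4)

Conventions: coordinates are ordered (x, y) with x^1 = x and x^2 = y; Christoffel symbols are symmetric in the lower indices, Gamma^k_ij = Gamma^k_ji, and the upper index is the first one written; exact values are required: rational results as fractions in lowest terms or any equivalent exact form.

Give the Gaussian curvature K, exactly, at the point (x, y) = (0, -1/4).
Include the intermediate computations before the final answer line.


E = 41/4, F = -19/2, G = 19/2, EG - F^2 = 57/8 at the point
E_x = 2, E_y = 0, F_x = -1/3, F_y = 0, G_x = -5/3, G_y = 0
E_yy = 0, F_xy = -6, G_xx = 73/18
Compute both Brioschi determinants and normalise by (EG - F^2)^2.
M1 = [[-E_yy/2 + F_xy - G_xx/2, E_x/2, F_x - E_y/2], [F_y - G_x/2, E, F], [G_y/2, F, G]] = [[-289/36, 1, -1/3], [5/6, 41/4, -19/2], [0, -19/2, 19/2]]; det M1 = -17993/288
M2 = [[0, E_y/2, G_x/2], [E_y/2, E, F], [G_x/2, F, G]] = [[0, 0, -5/6], [0, 41/4, -19/2], [-5/6, -19/2, 19/2]]; det M2 = -1025/144
det M1 - det M2 = -15943/288; K = -15943/288 / (57/8)^2 = -31886/29241

Answer: K = -31886/29241


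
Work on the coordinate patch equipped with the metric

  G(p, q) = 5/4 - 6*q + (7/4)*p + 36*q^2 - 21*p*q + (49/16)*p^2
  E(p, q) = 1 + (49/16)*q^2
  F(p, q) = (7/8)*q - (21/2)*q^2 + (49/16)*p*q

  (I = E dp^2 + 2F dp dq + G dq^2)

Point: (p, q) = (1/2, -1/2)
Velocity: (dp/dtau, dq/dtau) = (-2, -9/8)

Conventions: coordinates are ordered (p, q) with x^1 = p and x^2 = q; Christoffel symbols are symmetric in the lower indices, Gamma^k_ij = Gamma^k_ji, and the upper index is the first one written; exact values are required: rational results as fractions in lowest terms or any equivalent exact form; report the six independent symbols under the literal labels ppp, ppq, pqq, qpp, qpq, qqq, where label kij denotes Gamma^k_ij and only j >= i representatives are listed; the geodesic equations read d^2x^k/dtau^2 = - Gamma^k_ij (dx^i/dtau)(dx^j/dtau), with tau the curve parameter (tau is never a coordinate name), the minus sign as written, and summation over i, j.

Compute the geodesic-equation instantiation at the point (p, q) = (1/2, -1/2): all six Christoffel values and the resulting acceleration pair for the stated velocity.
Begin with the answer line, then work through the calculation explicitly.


Answer: Gamma_ppp = 0, Gamma_ppq = -49/669, Gamma_pqq = 56/223, Gamma_qpp = 0, Gamma_qpq = 245/669, Gamma_qqq = -280/223; accelerations (d^2p/dtau^2, d^2q/dtau^2) = (21/1784, -105/1784)

E = 113/64, F = -245/64, G = 1289/64 at the point
E_p = 0, E_q = -49/16, F_p = -49/32, F_q = 413/32, G_p = 245/16, G_q = -105/2
EG - F^2 = 669/32;  g^inv = (32/669) * [[1289/64, 245/64], [245/64, 113/64]]
first-kind symbols [ij,l] = (1/2)(d_i g_jl + d_j g_il - d_l g_ij): [pp,p] = E_p/2 = 0, [pp,q] = F_p - E_q/2 = 0, [pq,p] = E_q/2 = -49/32, [pq,q] = G_p/2 = 245/32, [qq,p] = F_q - G_p/2 = 21/4, [qq,q] = G_q/2 = -105/4
Gamma^p_ij = (G*[ij,p] - F*[ij,q])/(EG - F^2), Gamma^q_ij = (E*[ij,q] - F*[ij,p])/(EG - F^2)
Gamma_ppp = 0, Gamma_ppq = -49/669, Gamma_pqq = 56/223, Gamma_qpp = 0, Gamma_qpq = 245/669, Gamma_qqq = -280/223
d^2p/dtau^2 = -(Gamma_ppp*(-2)^2 + 2*Gamma_ppq*(-2)*(-9/8) + Gamma_pqq*(-9/8)^2) = 21/1784
d^2q/dtau^2 = -(Gamma_qpp*(-2)^2 + 2*Gamma_qpq*(-2)*(-9/8) + Gamma_qqq*(-9/8)^2) = -105/1784


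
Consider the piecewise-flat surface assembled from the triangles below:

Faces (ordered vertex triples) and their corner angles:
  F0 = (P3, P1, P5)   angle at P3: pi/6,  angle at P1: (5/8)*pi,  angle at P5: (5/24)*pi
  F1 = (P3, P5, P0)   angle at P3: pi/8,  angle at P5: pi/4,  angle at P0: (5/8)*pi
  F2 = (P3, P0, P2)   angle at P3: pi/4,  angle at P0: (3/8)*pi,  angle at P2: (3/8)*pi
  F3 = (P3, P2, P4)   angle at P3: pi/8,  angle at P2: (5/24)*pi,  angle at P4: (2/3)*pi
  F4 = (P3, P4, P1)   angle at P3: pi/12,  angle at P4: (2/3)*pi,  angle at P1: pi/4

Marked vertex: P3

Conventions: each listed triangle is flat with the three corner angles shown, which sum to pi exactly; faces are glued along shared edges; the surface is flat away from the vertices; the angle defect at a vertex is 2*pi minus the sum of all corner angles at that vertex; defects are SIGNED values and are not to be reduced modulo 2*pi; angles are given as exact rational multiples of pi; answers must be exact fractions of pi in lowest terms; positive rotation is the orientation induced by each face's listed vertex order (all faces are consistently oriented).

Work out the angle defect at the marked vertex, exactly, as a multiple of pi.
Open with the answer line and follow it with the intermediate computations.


Answer: defect(P3) = (5/4)*pi

Sum of corner angles at P3: (3/4)*pi
defect = 2*pi - (3/4)*pi


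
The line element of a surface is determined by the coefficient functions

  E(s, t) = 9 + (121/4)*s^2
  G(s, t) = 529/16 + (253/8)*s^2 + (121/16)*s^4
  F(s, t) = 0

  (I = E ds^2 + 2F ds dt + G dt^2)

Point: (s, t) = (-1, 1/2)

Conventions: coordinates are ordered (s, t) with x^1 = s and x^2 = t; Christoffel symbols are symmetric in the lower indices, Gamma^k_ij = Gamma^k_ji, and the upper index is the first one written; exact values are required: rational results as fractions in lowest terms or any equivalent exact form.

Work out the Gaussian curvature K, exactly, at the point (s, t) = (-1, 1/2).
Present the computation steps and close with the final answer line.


E = 157/4, F = 0, G = 289/4, EG - F^2 = 45373/16 at the point
E_s = -121/2, E_t = 0, F_s = 0, F_t = 0, G_s = -187/2, G_t = 0
E_tt = 0, F_st = 0, G_ss = 154
Compute both Brioschi determinants and normalise by (EG - F^2)^2.
M1 = [[-E_tt/2 + F_st - G_ss/2, E_s/2, F_s - E_t/2], [F_t - G_s/2, E, F], [G_t/2, F, G]] = [[-77, -121/4, 0], [187/4, 157/4, 0], [0, 0, 289/4]]; det M1 = -7435681/64
M2 = [[0, E_t/2, G_s/2], [E_t/2, E, F], [G_s/2, F, G]] = [[0, 0, -187/4], [0, 157/4, 0], [-187/4, 0, 289/4]]; det M2 = -5490133/64
det M1 - det M2 = -486387/16; K = -486387/16 / (45373/16)^2 = -1584/419033

Answer: K = -1584/419033


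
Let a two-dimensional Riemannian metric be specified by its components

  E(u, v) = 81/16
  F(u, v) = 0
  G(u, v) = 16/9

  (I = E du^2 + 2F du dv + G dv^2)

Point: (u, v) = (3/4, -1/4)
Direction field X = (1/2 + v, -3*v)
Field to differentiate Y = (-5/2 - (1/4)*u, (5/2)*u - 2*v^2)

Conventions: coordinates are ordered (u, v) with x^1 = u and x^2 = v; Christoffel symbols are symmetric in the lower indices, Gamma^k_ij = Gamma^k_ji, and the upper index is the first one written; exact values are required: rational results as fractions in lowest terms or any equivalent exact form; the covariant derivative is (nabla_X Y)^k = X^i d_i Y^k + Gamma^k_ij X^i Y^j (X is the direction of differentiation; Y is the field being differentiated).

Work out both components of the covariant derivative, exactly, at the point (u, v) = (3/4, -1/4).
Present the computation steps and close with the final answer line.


E = 81/16, F = 0, G = 16/9 at the point
E_u = 0, E_v = 0, F_u = 0, F_v = 0, G_u = 0, G_v = 0
EG - F^2 = 9;  g^inv = (1/9) * [[16/9, 0], [0, 81/16]]
first-kind symbols [ij,l] = (1/2)(d_i g_jl + d_j g_il - d_l g_ij): [uu,u] = E_u/2 = 0, [uu,v] = F_u - E_v/2 = 0, [uv,u] = E_v/2 = 0, [uv,v] = G_u/2 = 0, [vv,u] = F_v - G_u/2 = 0, [vv,v] = G_v/2 = 0
Gamma^u_ij = (G*[ij,u] - F*[ij,v])/(EG - F^2), Gamma^v_ij = (E*[ij,v] - F*[ij,u])/(EG - F^2)
Gamma_uuu = 0, Gamma_uuv = 0, Gamma_uvv = 0, Gamma_vuu = 0, Gamma_vuv = 0, Gamma_vvv = 0
X = (1/4, 3/4), Y = (-43/16, 7/4) at the point

Answer: (nabla_X Y)^u = -1/16, (nabla_X Y)^v = 11/8


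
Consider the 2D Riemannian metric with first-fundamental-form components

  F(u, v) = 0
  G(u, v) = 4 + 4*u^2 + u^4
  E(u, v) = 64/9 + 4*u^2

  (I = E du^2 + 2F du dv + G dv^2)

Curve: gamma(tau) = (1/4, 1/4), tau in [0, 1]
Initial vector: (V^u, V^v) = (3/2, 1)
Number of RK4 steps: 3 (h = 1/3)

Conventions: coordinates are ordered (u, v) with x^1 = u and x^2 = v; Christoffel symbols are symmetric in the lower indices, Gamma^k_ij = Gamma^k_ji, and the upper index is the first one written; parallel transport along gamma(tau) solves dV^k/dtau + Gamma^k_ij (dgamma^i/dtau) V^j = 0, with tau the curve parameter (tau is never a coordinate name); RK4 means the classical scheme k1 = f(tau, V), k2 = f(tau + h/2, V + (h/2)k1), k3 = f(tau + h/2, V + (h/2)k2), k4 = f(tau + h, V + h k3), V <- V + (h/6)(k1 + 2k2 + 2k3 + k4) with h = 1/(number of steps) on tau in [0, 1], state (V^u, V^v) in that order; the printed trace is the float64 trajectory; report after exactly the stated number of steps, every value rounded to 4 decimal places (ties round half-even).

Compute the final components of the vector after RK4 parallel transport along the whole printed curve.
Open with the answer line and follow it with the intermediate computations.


Answer: V^u = 1.5000, V^v = 1.0000

gamma'(tau) = (0, 0); f(tau, V)^k = -Gamma^k_ij(gamma(tau)) gamma'^i(tau) V^j; h = 1/3; intermediate values shown to 6 dp
curve data and Christoffel symbols at the stage parameters:
  tau = 0.000000: gamma = (0.250000, 0.250000), gamma' = (0.000000, 0.000000); Gamma_uuu = 0.135849, Gamma_uuv = 0.000000, Gamma_uvv = -0.140094, Gamma_vuu = 0.000000, Gamma_vuv = 0.242424, Gamma_vvv = 0.000000
  tau = 0.166667: gamma = (0.250000, 0.250000), gamma' = (0.000000, 0.000000); Gamma_uuu = 0.135849, Gamma_uuv = 0.000000, Gamma_uvv = -0.140094, Gamma_vuu = 0.000000, Gamma_vuv = 0.242424, Gamma_vvv = 0.000000
  tau = 0.333333: gamma = (0.250000, 0.250000), gamma' = (0.000000, 0.000000); Gamma_uuu = 0.135849, Gamma_uuv = 0.000000, Gamma_uvv = -0.140094, Gamma_vuu = 0.000000, Gamma_vuv = 0.242424, Gamma_vvv = 0.000000
  tau = 0.500000: gamma = (0.250000, 0.250000), gamma' = (0.000000, 0.000000); Gamma_uuu = 0.135849, Gamma_uuv = 0.000000, Gamma_uvv = -0.140094, Gamma_vuu = 0.000000, Gamma_vuv = 0.242424, Gamma_vvv = 0.000000
  tau = 0.666667: gamma = (0.250000, 0.250000), gamma' = (0.000000, 0.000000); Gamma_uuu = 0.135849, Gamma_uuv = 0.000000, Gamma_uvv = -0.140094, Gamma_vuu = 0.000000, Gamma_vuv = 0.242424, Gamma_vvv = 0.000000
  tau = 0.833333: gamma = (0.250000, 0.250000), gamma' = (0.000000, 0.000000); Gamma_uuu = 0.135849, Gamma_uuv = 0.000000, Gamma_uvv = -0.140094, Gamma_vuu = 0.000000, Gamma_vuv = 0.242424, Gamma_vvv = 0.000000
  tau = 1.000000: gamma = (0.250000, 0.250000), gamma' = (0.000000, 0.000000); Gamma_uuu = 0.135849, Gamma_uuv = 0.000000, Gamma_uvv = -0.140094, Gamma_vuu = 0.000000, Gamma_vuv = 0.242424, Gamma_vvv = 0.000000
step 0: V^u = 1.5000, V^v = 1.0000
step 1: k1 = (0.000000, 0.000000), k2 = (0.000000, 0.000000), k3 = (0.000000, 0.000000), k4 = (0.000000, 0.000000); V <- V + (h/6)(k1 + 2k2 + 2k3 + k4): V^u = 1.5000, V^v = 1.0000
step 2: k1 = (0.000000, 0.000000), k2 = (0.000000, 0.000000), k3 = (0.000000, 0.000000), k4 = (0.000000, 0.000000); V <- V + (h/6)(k1 + 2k2 + 2k3 + k4): V^u = 1.5000, V^v = 1.0000
step 3: k1 = (0.000000, 0.000000), k2 = (0.000000, 0.000000), k3 = (0.000000, 0.000000), k4 = (0.000000, 0.000000); V <- V + (h/6)(k1 + 2k2 + 2k3 + k4): V^u = 1.5000, V^v = 1.0000


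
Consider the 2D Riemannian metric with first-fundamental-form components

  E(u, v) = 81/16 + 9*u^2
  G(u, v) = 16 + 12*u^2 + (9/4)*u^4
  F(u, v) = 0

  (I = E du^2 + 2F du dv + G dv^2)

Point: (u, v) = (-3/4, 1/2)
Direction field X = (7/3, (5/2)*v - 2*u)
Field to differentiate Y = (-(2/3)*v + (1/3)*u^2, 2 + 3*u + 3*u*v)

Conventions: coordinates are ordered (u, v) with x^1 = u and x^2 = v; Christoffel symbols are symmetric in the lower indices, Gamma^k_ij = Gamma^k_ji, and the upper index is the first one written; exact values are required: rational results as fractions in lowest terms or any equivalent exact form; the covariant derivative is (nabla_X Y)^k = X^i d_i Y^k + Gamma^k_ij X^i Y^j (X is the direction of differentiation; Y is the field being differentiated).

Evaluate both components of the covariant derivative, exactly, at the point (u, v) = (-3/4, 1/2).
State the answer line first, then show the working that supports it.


Answer: (nabla_X Y)^u = -94601/13824, (nabla_X Y)^v = 14853/2480

E = 81/8, F = 0, G = 24025/1024 at the point
E_u = -27/2, E_v = 0, F_u = 0, F_v = 0, G_u = -1395/64, G_v = 0
EG - F^2 = 1946025/8192;  g^inv = (8192/1946025) * [[24025/1024, 0], [0, 81/8]]
first-kind symbols [ij,l] = (1/2)(d_i g_jl + d_j g_il - d_l g_ij): [uu,u] = E_u/2 = -27/4, [uu,v] = F_u - E_v/2 = 0, [uv,u] = E_v/2 = 0, [uv,v] = G_u/2 = -1395/128, [vv,u] = F_v - G_u/2 = 1395/128, [vv,v] = G_v/2 = 0
Gamma^u_ij = (G*[ij,u] - F*[ij,v])/(EG - F^2), Gamma^v_ij = (E*[ij,v] - F*[ij,u])/(EG - F^2)
Gamma_uuu = -2/3, Gamma_uuv = 0, Gamma_uvv = 155/144, Gamma_vuu = 0, Gamma_vuv = -72/155, Gamma_vvv = 0
X = (7/3, 11/4), Y = (-7/48, -11/8) at the point


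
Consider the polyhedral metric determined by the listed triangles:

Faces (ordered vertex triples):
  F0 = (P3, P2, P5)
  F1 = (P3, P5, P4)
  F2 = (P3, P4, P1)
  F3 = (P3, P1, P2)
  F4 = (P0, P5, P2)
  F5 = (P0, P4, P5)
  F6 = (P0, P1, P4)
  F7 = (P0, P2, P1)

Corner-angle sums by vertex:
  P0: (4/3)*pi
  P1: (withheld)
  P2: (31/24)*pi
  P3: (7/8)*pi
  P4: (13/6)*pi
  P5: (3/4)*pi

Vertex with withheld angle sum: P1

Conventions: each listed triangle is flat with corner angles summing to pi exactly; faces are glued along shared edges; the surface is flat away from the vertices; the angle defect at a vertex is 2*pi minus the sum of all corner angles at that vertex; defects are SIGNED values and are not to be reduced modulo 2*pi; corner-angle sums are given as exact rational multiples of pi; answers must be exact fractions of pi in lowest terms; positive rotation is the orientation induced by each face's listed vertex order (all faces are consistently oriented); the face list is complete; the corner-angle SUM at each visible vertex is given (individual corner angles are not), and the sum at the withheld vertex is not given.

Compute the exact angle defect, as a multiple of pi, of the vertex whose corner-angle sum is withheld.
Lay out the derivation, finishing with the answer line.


V = 6, E = 12, F = 8; chi = V - E + F = 2
Gauss-Bonnet: total defect = 2*pi*chi = 4*pi; visible defects sum to (43/12)*pi

Answer: defect(P1) = (5/12)*pi


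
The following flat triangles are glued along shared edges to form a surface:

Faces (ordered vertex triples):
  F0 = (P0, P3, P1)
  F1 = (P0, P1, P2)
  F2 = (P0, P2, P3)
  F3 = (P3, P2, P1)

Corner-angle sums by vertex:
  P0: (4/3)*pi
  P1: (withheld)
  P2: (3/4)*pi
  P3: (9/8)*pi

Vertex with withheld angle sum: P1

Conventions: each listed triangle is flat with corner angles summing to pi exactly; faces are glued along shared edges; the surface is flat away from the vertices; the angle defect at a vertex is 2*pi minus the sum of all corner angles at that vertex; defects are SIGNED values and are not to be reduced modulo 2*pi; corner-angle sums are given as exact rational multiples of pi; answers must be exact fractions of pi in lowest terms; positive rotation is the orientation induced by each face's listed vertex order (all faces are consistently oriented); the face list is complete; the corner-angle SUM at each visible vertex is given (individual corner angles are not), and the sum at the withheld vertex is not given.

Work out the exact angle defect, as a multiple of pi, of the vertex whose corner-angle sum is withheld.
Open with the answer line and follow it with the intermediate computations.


Answer: defect(P1) = (29/24)*pi

V = 4, E = 6, F = 4; chi = V - E + F = 2
Gauss-Bonnet: total defect = 2*pi*chi = 4*pi; visible defects sum to (67/24)*pi


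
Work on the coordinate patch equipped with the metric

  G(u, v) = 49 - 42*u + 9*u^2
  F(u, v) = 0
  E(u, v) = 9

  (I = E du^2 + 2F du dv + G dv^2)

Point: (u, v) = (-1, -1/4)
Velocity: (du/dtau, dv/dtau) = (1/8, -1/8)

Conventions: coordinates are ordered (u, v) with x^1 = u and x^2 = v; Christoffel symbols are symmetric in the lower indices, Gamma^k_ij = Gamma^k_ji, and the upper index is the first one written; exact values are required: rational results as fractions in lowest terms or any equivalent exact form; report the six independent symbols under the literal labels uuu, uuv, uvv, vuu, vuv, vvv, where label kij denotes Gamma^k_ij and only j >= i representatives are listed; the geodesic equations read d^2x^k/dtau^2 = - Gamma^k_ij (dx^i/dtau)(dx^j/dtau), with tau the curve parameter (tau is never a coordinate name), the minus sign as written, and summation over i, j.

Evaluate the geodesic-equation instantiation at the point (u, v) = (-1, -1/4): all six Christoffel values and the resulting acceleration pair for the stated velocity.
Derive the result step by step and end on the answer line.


E = 9, F = 0, G = 100 at the point
E_u = 0, E_v = 0, F_u = 0, F_v = 0, G_u = -60, G_v = 0
EG - F^2 = 900;  g^inv = (1/900) * [[100, 0], [0, 9]]
first-kind symbols [ij,l] = (1/2)(d_i g_jl + d_j g_il - d_l g_ij): [uu,u] = E_u/2 = 0, [uu,v] = F_u - E_v/2 = 0, [uv,u] = E_v/2 = 0, [uv,v] = G_u/2 = -30, [vv,u] = F_v - G_u/2 = 30, [vv,v] = G_v/2 = 0
Gamma^u_ij = (G*[ij,u] - F*[ij,v])/(EG - F^2), Gamma^v_ij = (E*[ij,v] - F*[ij,u])/(EG - F^2)
Gamma_uuu = 0, Gamma_uuv = 0, Gamma_uvv = 10/3, Gamma_vuu = 0, Gamma_vuv = -3/10, Gamma_vvv = 0
d^2u/dtau^2 = -(Gamma_uuu*(1/8)^2 + 2*Gamma_uuv*(1/8)*(-1/8) + Gamma_uvv*(-1/8)^2) = -5/96
d^2v/dtau^2 = -(Gamma_vuu*(1/8)^2 + 2*Gamma_vuv*(1/8)*(-1/8) + Gamma_vvv*(-1/8)^2) = -3/320

Answer: Gamma_uuu = 0, Gamma_uuv = 0, Gamma_uvv = 10/3, Gamma_vuu = 0, Gamma_vuv = -3/10, Gamma_vvv = 0; accelerations (d^2u/dtau^2, d^2v/dtau^2) = (-5/96, -3/320)


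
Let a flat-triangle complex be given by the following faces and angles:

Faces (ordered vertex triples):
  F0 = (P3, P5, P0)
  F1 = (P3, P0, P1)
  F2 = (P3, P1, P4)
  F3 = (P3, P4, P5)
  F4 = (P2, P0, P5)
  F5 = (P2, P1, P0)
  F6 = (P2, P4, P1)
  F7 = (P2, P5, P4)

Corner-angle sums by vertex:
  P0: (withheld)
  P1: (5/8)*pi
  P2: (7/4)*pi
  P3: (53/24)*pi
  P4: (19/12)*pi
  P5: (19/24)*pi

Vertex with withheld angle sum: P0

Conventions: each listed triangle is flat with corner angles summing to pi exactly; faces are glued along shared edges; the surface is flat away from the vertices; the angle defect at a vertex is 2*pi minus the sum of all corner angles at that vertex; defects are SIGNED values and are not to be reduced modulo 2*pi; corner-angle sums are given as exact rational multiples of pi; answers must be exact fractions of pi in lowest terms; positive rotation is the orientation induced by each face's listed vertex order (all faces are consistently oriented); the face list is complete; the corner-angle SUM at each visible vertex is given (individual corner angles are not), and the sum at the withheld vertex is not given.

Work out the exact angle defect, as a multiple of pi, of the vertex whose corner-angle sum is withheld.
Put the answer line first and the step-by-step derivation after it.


Answer: defect(P0) = (23/24)*pi

V = 6, E = 12, F = 8; chi = V - E + F = 2
Gauss-Bonnet: total defect = 2*pi*chi = 4*pi; visible defects sum to (73/24)*pi


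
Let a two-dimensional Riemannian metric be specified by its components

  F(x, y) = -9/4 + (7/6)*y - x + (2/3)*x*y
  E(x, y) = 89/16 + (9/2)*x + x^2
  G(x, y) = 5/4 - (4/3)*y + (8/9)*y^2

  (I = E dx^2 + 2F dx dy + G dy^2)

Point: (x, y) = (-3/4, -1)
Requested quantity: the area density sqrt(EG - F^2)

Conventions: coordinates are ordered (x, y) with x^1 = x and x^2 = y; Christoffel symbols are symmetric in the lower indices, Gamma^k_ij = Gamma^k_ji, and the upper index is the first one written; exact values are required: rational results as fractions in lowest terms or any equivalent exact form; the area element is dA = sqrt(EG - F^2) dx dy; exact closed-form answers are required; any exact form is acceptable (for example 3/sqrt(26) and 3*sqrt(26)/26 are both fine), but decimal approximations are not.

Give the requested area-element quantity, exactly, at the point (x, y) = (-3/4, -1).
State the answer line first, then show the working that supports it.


Answer: sqrt(EG - F^2) = sqrt(699)/12

E = 11/4, F = -13/6, G = 125/36; EG - F^2 = 233/48


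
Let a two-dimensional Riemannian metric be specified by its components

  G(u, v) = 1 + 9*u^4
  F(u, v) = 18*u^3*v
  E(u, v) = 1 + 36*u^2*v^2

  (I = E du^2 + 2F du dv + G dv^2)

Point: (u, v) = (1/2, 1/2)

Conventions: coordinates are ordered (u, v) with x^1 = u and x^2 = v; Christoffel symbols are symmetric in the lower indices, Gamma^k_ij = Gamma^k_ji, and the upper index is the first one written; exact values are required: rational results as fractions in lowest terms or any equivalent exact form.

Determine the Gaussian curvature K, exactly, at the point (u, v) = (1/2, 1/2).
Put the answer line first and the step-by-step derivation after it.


Answer: K = -2304/3721

E = 13/4, F = 9/8, G = 25/16, EG - F^2 = 61/16 at the point
E_u = 9, E_v = 9, F_u = 27/4, F_v = 9/4, G_u = 9/2, G_v = 0
E_vv = 18, F_uv = 27/2, G_uu = 27
The intrinsic route: Brioschi's K = (det M1 - det M2)/(EG - F^2)^2.
M1 = [[-E_vv/2 + F_uv - G_uu/2, E_u/2, F_u - E_v/2], [F_v - G_u/2, E, F], [G_v/2, F, G]] = [[-9, 9/2, 9/4], [0, 13/4, 9/8], [0, 9/8, 25/16]]; det M1 = -549/16
M2 = [[0, E_v/2, G_u/2], [E_v/2, E, F], [G_u/2, F, G]] = [[0, 9/2, 9/4], [9/2, 13/4, 9/8], [9/4, 9/8, 25/16]]; det M2 = -405/16
det M1 - det M2 = -9; K = -9 / (61/16)^2 = -2304/3721


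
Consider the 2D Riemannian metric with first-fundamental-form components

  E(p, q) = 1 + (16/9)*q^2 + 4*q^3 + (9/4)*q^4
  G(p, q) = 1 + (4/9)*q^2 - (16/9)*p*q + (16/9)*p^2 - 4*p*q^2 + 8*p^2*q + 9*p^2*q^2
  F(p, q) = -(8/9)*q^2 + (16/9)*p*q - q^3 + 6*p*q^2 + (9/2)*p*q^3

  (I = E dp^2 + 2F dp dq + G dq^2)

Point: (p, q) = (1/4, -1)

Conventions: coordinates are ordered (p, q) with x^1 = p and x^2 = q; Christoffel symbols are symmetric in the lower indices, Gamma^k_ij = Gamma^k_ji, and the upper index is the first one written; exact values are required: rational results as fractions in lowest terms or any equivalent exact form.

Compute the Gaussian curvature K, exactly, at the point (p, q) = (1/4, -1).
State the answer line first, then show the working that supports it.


Answer: K = -57600/24649

E = 37/36, F = 1/24, G = 17/16, EG - F^2 = 157/144 at the point
E_p = 0, E_q = -5/9, F_p = -5/18, F_q = -29/72, G_p = -5/6, G_q = 1/24
E_qq = 59/9, F_pq = 59/18, G_pp = 50/9
Evaluate Brioschi's two determinant matrices M1, M2 and divide by (EG - F^2)^2.
M1 = [[-E_qq/2 + F_pq - G_pp/2, E_p/2, F_p - E_q/2], [F_q - G_p/2, E, F], [G_q/2, F, G]] = [[-25/9, 0, 0], [1/72, 37/36, 1/24], [1/48, 1/24, 17/16]]; det M1 = -3925/1296
M2 = [[0, E_q/2, G_p/2], [E_q/2, E, F], [G_p/2, F, G]] = [[0, -5/18, -5/12], [-5/18, 37/36, 1/24], [-5/12, 1/24, 17/16]]; det M2 = -325/1296
det M1 - det M2 = -25/9; K = -25/9 / (157/144)^2 = -57600/24649


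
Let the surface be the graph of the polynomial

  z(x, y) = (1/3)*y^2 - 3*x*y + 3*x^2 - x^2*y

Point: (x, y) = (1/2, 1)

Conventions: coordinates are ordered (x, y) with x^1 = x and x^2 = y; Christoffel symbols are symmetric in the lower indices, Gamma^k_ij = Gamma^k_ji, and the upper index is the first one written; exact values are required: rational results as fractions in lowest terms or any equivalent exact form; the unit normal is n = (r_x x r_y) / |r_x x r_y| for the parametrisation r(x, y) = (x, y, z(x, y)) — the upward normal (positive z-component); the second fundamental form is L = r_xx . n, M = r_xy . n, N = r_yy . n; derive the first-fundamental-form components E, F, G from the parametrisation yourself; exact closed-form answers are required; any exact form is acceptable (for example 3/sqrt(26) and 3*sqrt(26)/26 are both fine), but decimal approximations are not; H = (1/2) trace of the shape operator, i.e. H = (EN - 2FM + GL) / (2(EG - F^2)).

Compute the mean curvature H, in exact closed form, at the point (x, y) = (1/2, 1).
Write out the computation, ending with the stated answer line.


z_x = -1, z_y = -13/12, z_xx = 4, z_xy = -4, z_yy = 2/3
E = 2, F = 13/12, G = 313/144; answer radicand W^2 = 457/144
unnormalised second-form numerators: l = 4, m = -4, n = 2/3; L = l/sqrt(457/144), and similarly M = m/sqrt(W^2), N = n/sqrt(W^2)
H = (E*n - 2*F*m + G*l) / (2*(EG - F^2)*sqrt(W^2)); E*n - 2*F*m + G*l = 673/36, EG - F^2 = 457/144, so H = (1346/457)/sqrt(457/144)

Answer: H = 16152*sqrt(457)/208849


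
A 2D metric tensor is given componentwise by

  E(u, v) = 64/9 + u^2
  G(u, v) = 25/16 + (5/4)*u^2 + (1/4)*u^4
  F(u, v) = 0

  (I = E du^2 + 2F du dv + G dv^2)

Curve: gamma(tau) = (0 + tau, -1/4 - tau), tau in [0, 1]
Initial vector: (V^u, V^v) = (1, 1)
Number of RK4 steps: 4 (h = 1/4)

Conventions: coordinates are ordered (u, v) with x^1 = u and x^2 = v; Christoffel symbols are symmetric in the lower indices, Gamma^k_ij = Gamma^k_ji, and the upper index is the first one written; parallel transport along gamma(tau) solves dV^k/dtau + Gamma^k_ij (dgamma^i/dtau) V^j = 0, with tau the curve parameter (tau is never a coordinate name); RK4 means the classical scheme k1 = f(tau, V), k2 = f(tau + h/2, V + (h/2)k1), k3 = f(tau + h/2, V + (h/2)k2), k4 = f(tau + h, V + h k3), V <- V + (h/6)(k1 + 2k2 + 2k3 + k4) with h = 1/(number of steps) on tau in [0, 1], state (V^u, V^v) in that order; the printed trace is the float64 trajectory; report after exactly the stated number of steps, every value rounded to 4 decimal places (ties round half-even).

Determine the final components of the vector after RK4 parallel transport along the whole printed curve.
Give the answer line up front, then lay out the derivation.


Answer: V^u = 0.8418, V^v = 0.9774

gamma'(tau) = (1, -1); f(tau, V)^k = -Gamma^k_ij(gamma(tau)) gamma'^i(tau) V^j; h = 1/4; intermediate values shown to 6 dp
curve data and Christoffel symbols at the stage parameters:
  tau = 0.000000: gamma = (0.000000, -0.250000), gamma' = (1.000000, -1.000000); Gamma_uuu = 0.000000, Gamma_uuv = 0.000000, Gamma_uvv = 0.000000, Gamma_vuu = 0.000000, Gamma_vuv = 0.000000, Gamma_vvv = 0.000000
  tau = 0.125000: gamma = (0.125000, -0.375000), gamma' = (1.000000, -1.000000); Gamma_uuu = 0.017540, Gamma_uuv = 0.000000, Gamma_uvv = -0.022062, Gamma_vuu = 0.000000, Gamma_vuv = 0.099379, Gamma_vvv = 0.000000
  tau = 0.250000: gamma = (0.250000, -0.500000), gamma' = (1.000000, -1.000000); Gamma_uuu = 0.034850, Gamma_uuv = 0.000000, Gamma_uvv = -0.044652, Gamma_vuu = 0.000000, Gamma_vuv = 0.195122, Gamma_vvv = 0.000000
  tau = 0.375000: gamma = (0.375000, -0.625000), gamma' = (1.000000, -1.000000); Gamma_uuu = 0.051712, Gamma_uuv = 0.000000, Gamma_uvv = -0.068276, Gamma_vuu = 0.000000, Gamma_vuv = 0.284024, Gamma_vvv = 0.000000
  tau = 0.500000: gamma = (0.500000, -0.750000), gamma' = (1.000000, -1.000000); Gamma_uuu = 0.067925, Gamma_uuv = 0.000000, Gamma_uvv = -0.093396, Gamma_vuu = 0.000000, Gamma_vuv = 0.363636, Gamma_vvv = 0.000000
  tau = 0.625000: gamma = (0.625000, -0.875000), gamma' = (1.000000, -1.000000); Gamma_uuu = 0.083314, Gamma_uuv = 0.000000, Gamma_uvv = -0.120415, Gamma_vuu = 0.000000, Gamma_vuv = 0.432432, Gamma_vvv = 0.000000
  tau = 0.750000: gamma = (0.750000, -1.000000), gamma' = (1.000000, -1.000000); Gamma_uuu = 0.097738, Gamma_uuv = 0.000000, Gamma_uvv = -0.149661, Gamma_vuu = 0.000000, Gamma_vuv = 0.489796, Gamma_vvv = 0.000000
  tau = 0.875000: gamma = (0.875000, -1.125000), gamma' = (1.000000, -1.000000); Gamma_uuu = 0.111087, Gamma_uuv = 0.000000, Gamma_uvv = -0.181384, Gamma_vuu = 0.000000, Gamma_vuv = 0.535885, Gamma_vvv = 0.000000
  tau = 1.000000: gamma = (1.000000, -1.250000), gamma' = (1.000000, -1.000000); Gamma_uuu = 0.123288, Gamma_uuv = 0.000000, Gamma_uvv = -0.215753, Gamma_vuu = 0.000000, Gamma_vuv = 0.571429, Gamma_vvv = 0.000000
step 0: V^u = 1.0000, V^v = 1.0000
step 1: k1 = (0.000000, 0.000000), k2 = (-0.039601, 0.000000), k3 = (-0.039514, -0.000492), k4 = (-0.079152, -0.001904); V <- V + (h/6)(k1 + 2k2 + 2k3 + k4): V^u = 0.9901, V^v = 0.9999
step 2: k1 = (-0.079151, -0.001906), k2 = (-0.118940, -0.005518), k3 = (-0.118652, -0.006802), k4 = (-0.158464, -0.013721); V <- V + (h/6)(k1 + 2k2 + 2k3 + k4): V^u = 0.9604, V^v = 0.9982
step 3: k1 = (-0.158464, -0.013743), k2 = (-0.198357, -0.024166), k3 = (-0.197784, -0.025759), k4 = (-0.237463, -0.039575); V <- V + (h/6)(k1 + 2k2 + 2k3 + k4): V^u = 0.9109, V^v = 0.9918
step 4: k1 = (-0.237466, -0.039634), k2 = (-0.276893, -0.056615), k3 = (-0.275960, -0.058119), k4 = (-0.314651, -0.077360); V <- V + (h/6)(k1 + 2k2 + 2k3 + k4): V^u = 0.8418, V^v = 0.9774


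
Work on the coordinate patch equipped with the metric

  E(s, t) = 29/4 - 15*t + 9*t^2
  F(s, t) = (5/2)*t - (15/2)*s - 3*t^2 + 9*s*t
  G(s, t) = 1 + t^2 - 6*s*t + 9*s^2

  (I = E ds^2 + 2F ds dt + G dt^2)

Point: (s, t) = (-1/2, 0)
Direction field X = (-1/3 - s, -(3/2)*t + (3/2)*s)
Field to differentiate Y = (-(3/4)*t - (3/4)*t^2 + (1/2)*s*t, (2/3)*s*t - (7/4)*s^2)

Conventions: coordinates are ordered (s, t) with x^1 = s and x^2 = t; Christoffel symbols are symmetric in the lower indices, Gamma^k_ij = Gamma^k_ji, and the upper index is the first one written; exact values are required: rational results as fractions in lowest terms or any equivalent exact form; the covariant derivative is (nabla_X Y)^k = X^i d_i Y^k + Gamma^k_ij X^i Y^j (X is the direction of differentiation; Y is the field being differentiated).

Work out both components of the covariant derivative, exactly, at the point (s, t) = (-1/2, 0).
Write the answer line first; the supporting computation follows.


Answer: (nabla_X Y)^s = 1087/1216, (nabla_X Y)^t = 2291/3648

E = 29/4, F = 15/4, G = 13/4 at the point
E_s = 0, E_t = -15, F_s = -15/2, F_t = -2, G_s = -9, G_t = 3
EG - F^2 = 19/2;  g^inv = (2/19) * [[13/4, -15/4], [-15/4, 29/4]]
first-kind symbols [ij,l] = (1/2)(d_i g_jl + d_j g_il - d_l g_ij): [ss,s] = E_s/2 = 0, [ss,t] = F_s - E_t/2 = 0, [st,s] = E_t/2 = -15/2, [st,t] = G_s/2 = -9/2, [tt,s] = F_t - G_s/2 = 5/2, [tt,t] = G_t/2 = 3/2
Gamma^s_ij = (G*[ij,s] - F*[ij,t])/(EG - F^2), Gamma^t_ij = (E*[ij,t] - F*[ij,s])/(EG - F^2)
Gamma_sss = 0, Gamma_sst = -15/19, Gamma_stt = 5/19, Gamma_tss = 0, Gamma_tst = -9/19, Gamma_ttt = 3/19
X = (1/6, -3/4), Y = (0, -7/16) at the point


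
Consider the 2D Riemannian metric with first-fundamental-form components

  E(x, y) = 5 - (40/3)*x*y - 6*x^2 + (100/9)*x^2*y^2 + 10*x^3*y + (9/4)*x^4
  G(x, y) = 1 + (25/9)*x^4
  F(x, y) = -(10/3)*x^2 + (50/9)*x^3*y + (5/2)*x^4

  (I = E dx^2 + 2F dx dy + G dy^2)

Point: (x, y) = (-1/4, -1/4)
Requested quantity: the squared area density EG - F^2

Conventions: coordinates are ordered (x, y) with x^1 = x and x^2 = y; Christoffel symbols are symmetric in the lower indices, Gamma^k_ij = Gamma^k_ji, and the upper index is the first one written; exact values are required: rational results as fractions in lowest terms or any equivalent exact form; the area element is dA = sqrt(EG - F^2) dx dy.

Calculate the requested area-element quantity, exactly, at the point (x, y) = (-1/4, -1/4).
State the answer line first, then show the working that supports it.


Answer: EG - F^2 = 35885/9216

E = 35785/9216, F = -815/4608, G = 2329/2304; EG - F^2 = 35885/9216
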